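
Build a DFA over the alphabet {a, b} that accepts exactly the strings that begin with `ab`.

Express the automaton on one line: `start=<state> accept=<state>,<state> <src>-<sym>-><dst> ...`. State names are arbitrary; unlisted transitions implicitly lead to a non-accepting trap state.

Walk along `ab` while the input agrees: from q0 take `a` to q1, and so on. Any deviation drops to the rejecting sink q3. Once q2 is reached the prefix is confirmed and every continuation is accepted.
        a   b  
>  q0   q1  q3 
   q1   q3  q2 
 * q2   q2  q2 
   q3   q3  q3 
(> = start, * = accepting)

start=q0 accept=q2 q0-a->q1 q0-b->q3 q1-a->q3 q1-b->q2 q2-a->q2 q2-b->q2 q3-a->q3 q3-b->q3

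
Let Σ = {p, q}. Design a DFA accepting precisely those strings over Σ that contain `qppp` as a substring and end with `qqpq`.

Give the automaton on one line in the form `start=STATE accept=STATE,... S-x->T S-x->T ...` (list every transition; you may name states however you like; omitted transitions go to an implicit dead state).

start=A accept=L A-p->A A-q->B B-p->C B-q->D C-p->E C-q->B D-p->F D-q->D E-p->G E-q->B F-p->E F-q->H G-p->G G-q->I H-p->C H-q->D I-p->G I-q->J J-p->K J-q->J K-p->G K-q->L L-p->G L-q->J

Build one automaton per condition and run them in lockstep. The first has 5 states tracking whether and how much of `qppp` has been seen; the second has 5 states tracking how much of the suffix `qqpq` has currently been matched. A product state is a pair (one from each), accepting exactly when both do.
12 states suffice.
       p  q 
>  A   A  B 
   B   C  D 
   C   E  B 
   D   F  D 
   E   G  B 
   F   E  H 
   G   G  I 
   H   C  D 
   I   G  J 
   J   K  J 
   K   G  L 
 * L   G  J 
(> = start, * = accepting)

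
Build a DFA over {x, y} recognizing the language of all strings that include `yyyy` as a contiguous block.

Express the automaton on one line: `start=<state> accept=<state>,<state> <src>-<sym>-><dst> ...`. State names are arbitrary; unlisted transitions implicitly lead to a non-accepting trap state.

Track how much of `yyyy` has been matched so far: state A is no progress, E is the absorbing accept state reached once `yyyy` has occurred. Intermediate states record partial matches; on a mismatch, fall back to the longest reusable overlap.
With 5 states:
       x  y 
>  A   A  B 
   B   A  C 
   C   A  D 
   D   A  E 
 * E   E  E 
(> = start, * = accepting)

start=A accept=E A-x->A A-y->B B-x->A B-y->C C-x->A C-y->D D-x->A D-y->E E-x->E E-y->E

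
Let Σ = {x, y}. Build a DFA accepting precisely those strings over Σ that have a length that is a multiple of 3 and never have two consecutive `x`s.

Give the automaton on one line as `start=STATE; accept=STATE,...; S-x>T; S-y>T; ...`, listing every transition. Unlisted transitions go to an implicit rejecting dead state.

start=S0; accept=S0,S6; S0-x>S1; S0-y>S2; S1-x>S3; S1-y>S4; S2-x>S5; S2-y>S4; S3-x>S3; S3-y>S3; S4-x>S6; S4-y>S0; S5-x>S3; S5-y>S0; S6-x>S3; S6-y>S2

Handle the two conditions separately and then intersect. The first has 3 states tracking the input length modulo 3; the second has 3 states tracking partial matches of the forbidden pattern `xx`. A product state is a pair (one from each), accepting exactly when both do. Equivalent product states are then merged.
7 states suffice.
        x   y  
>* S0   S1  S2 
   S1   S3  S4 
   S2   S5  S4 
   S3   S3  S3 
   S4   S6  S0 
   S5   S3  S0 
 * S6   S3  S2 
(> = start, * = accepting)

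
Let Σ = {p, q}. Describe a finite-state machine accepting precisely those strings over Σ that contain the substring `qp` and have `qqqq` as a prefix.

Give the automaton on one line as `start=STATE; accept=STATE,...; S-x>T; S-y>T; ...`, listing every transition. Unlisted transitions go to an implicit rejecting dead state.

start=A; accept=I; A-p>B; A-q>C; B-p>B; B-q>D; C-p>E; C-q>F; D-p>E; D-q>D; E-p>E; E-q>E; F-p>E; F-q>G; G-p>E; G-q>H; H-p>I; H-q>H; I-p>I; I-q>I

Build one automaton per condition and run them in lockstep. The first has 3 states tracking whether and how much of `qp` has been seen; the second has 6 states tracking whether the input so far still matches the prefix `qqqq`. A product state is a pair (one from each), accepting exactly when both do.
       p  q 
>  A   B  C 
   B   B  D 
   C   E  F 
   D   E  D 
   E   E  E 
   F   E  G 
   G   E  H 
   H   I  H 
 * I   I  I 
(> = start, * = accepting)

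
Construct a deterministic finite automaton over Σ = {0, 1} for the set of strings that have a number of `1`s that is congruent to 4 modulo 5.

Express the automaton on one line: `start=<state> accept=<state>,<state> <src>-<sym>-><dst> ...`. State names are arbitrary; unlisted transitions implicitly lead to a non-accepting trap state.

Keep the running count of `1`s modulo 5: each `1` advances along the cycle s0 → s1 → s2 → s3 → s4 → s0 while other symbols loop. Accept at s4.
5 states suffice.
        0   1  
>  s0   s0  s1 
   s1   s1  s2 
   s2   s2  s3 
   s3   s3  s4 
 * s4   s4  s0 
(> = start, * = accepting)

start=s0 accept=s4 s0-0->s0 s0-1->s1 s1-0->s1 s1-1->s2 s2-0->s2 s2-1->s3 s3-0->s3 s3-1->s4 s4-0->s4 s4-1->s0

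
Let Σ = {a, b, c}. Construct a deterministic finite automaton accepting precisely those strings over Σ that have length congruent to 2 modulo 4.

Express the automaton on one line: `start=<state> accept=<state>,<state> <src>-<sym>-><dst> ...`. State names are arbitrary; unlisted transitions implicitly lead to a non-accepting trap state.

start=s0 accept=s2 s0-a->s1 s0-b->s1 s0-c->s1 s1-a->s2 s1-b->s2 s1-c->s2 s2-a->s3 s2-b->s3 s2-c->s3 s3-a->s0 s3-b->s0 s3-c->s0

Only the length mod 4 matters, so use a 4-cycle: from any state, every input symbol moves to the next state, wrapping s3 back to s0. Mark s2 accepting.
4 states suffice.
        a   b   c  
>  s0   s1  s1  s1 
   s1   s2  s2  s2 
 * s2   s3  s3  s3 
   s3   s0  s0  s0 
(> = start, * = accepting)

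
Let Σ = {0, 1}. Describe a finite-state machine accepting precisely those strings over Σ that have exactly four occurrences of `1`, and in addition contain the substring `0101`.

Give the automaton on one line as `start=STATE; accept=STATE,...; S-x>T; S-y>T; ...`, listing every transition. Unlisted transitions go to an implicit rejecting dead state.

Handle the two conditions separately and then intersect. One (6 states) tracks the count of `1`s, saturating at 5; the other (5 states) tracks whether and how much of `0101` has been seen. Each combined state is a pair, one component from each; accept when both components accept. After merging equivalent states the machine shrinks.
A 16-state machine:
          0    1  
>  S0     S1   S2 
   S1     S1   S3 
   S2     S4   S5 
   S3     S6   S5 
   S4     S4   S7 
   S5     S8   S9 
   S6     S4  S10 
   S7    S11   S9 
   S8     S8  S12 
   S9     S9   S9 
   S10   S10  S13 
   S11    S8  S13 
   S12   S14   S9 
   S13   S13  S15 
   S14    S9  S15 
 * S15   S15   S9 
(> = start, * = accepting)

start=S0; accept=S15; S0-0>S1; S0-1>S2; S1-0>S1; S1-1>S3; S2-0>S4; S2-1>S5; S3-0>S6; S3-1>S5; S4-0>S4; S4-1>S7; S5-0>S8; S5-1>S9; S6-0>S4; S6-1>S10; S7-0>S11; S7-1>S9; S8-0>S8; S8-1>S12; S9-0>S9; S9-1>S9; S10-0>S10; S10-1>S13; S11-0>S8; S11-1>S13; S12-0>S14; S12-1>S9; S13-0>S13; S13-1>S15; S14-0>S9; S14-1>S15; S15-0>S15; S15-1>S9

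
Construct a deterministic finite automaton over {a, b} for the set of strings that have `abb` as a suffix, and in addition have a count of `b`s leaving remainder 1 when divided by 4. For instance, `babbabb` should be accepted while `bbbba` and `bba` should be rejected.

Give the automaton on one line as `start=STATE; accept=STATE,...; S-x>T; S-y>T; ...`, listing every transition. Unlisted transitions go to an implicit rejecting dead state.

Build one automaton per condition and run them in lockstep. One (4 states) tracks how much of the suffix `abb` has currently been matched; the other (4 states) tracks the count of `b`s modulo 4. Each combined state is a pair, one component from each; accept when both components accept.
          a    b  
>  s0     s1   s2 
   s1     s1   s3 
   s2     s4   s5 
   s3     s4   s6 
   s4     s4   s7 
   s5     s8   s9 
   s6     s8   s9 
   s7     s8  s10 
   s8     s8  s11 
   s9    s12   s0 
   s10   s12   s0 
   s11   s12  s13 
   s12   s12  s14 
   s13    s1   s2 
   s14    s1  s15 
 * s15    s4   s5 
(> = start, * = accepting)

start=s0; accept=s15; s0-a>s1; s0-b>s2; s1-a>s1; s1-b>s3; s2-a>s4; s2-b>s5; s3-a>s4; s3-b>s6; s4-a>s4; s4-b>s7; s5-a>s8; s5-b>s9; s6-a>s8; s6-b>s9; s7-a>s8; s7-b>s10; s8-a>s8; s8-b>s11; s9-a>s12; s9-b>s0; s10-a>s12; s10-b>s0; s11-a>s12; s11-b>s13; s12-a>s12; s12-b>s14; s13-a>s1; s13-b>s2; s14-a>s1; s14-b>s15; s15-a>s4; s15-b>s5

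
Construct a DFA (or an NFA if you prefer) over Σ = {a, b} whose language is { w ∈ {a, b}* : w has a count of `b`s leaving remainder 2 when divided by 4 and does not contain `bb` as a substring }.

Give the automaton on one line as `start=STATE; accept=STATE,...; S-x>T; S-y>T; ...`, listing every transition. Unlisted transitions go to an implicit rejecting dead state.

start=s0; accept=s4,s5; s0-a>s0; s0-b>s1; s1-a>s2; s1-b>s3; s2-a>s2; s2-b>s4; s3-a>s3; s3-b>s3; s4-a>s5; s4-b>s3; s5-a>s5; s5-b>s6; s6-a>s7; s6-b>s3; s7-a>s7; s7-b>s8; s8-a>s0; s8-b>s3

Run two small machines in parallel and take their product. One (4 states) tracks the count of `b`s modulo 4; the other (3 states) tracks partial matches of the forbidden pattern `bb`. Each combined state is a pair, one component from each; accept when both components accept. After merging equivalent states the machine shrinks.
A 9-state machine:
        a   b  
>  s0   s0  s1 
   s1   s2  s3 
   s2   s2  s4 
   s3   s3  s3 
 * s4   s5  s3 
 * s5   s5  s6 
   s6   s7  s3 
   s7   s7  s8 
   s8   s0  s3 
(> = start, * = accepting)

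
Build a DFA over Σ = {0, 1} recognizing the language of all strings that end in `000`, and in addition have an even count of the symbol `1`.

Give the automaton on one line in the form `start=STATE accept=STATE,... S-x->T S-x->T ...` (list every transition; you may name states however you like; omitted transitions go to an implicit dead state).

start=q0 accept=q4 q0-0->q1 q0-1->q2 q1-0->q3 q1-1->q2 q2-0->q2 q2-1->q0 q3-0->q4 q3-1->q2 q4-0->q4 q4-1->q2

Build one automaton per condition and run them in lockstep. The first has 4 states tracking how much of the suffix `000` has currently been matched; the second has 2 states tracking the count of `1`s modulo 2. A product state is a pair (one from each), accepting exactly when both do. Minimizing collapses redundant product states.
        0   1  
>  q0   q1  q2 
   q1   q3  q2 
   q2   q2  q0 
   q3   q4  q2 
 * q4   q4  q2 
(> = start, * = accepting)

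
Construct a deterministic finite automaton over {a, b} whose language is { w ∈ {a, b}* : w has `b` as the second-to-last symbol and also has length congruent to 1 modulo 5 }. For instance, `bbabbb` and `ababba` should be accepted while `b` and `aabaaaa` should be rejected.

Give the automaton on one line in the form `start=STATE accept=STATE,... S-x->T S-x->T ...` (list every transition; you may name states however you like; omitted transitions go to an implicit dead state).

start=s0 accept=s6 s0-a->s1 s0-b->s1 s1-a->s2 s1-b->s2 s2-a->s3 s2-b->s3 s3-a->s4 s3-b->s4 s4-a->s0 s4-b->s5 s5-a->s6 s5-b->s6 s6-a->s2 s6-b->s2

Build one automaton per condition and run them in lockstep. One (7 states) tracks the last 2 symbols read; the other (5 states) tracks the input length modulo 5. Each combined state is a pair, one component from each; accept when both components accept. Minimizing collapses redundant product states.
7 states suffice.
        a   b  
>  s0   s1  s1 
   s1   s2  s2 
   s2   s3  s3 
   s3   s4  s4 
   s4   s0  s5 
   s5   s6  s6 
 * s6   s2  s2 
(> = start, * = accepting)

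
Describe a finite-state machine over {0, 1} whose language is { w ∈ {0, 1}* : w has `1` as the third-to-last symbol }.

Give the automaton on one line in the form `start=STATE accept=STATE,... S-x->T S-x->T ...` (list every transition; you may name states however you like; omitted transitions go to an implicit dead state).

start=q0 accept=q11,q12,q13,q14 q0-0->q1 q0-1->q2 q1-0->q3 q1-1->q4 q2-0->q5 q2-1->q6 q3-0->q7 q3-1->q8 q4-0->q9 q4-1->q10 q5-0->q11 q5-1->q12 q6-0->q13 q6-1->q14 q7-0->q7 q7-1->q8 q8-0->q9 q8-1->q10 q9-0->q11 q9-1->q12 q10-0->q13 q10-1->q14 q11-0->q7 q11-1->q8 q12-0->q9 q12-1->q10 q13-0->q11 q13-1->q12 q14-0->q13 q14-1->q14

Because acceptance depends on a position counted from the end, the machine has to buffer the most recent 3 symbols. Make each state the string of the last up-to-3 symbols read; on input `x` shift the window left and append `x`. Accept when the buffered window has length 3 and begins with `1`.
          0    1  
>  q0     q1   q2 
   q1     q3   q4 
   q2     q5   q6 
   q3     q7   q8 
   q4     q9  q10 
   q5    q11  q12 
   q6    q13  q14 
   q7     q7   q8 
   q8     q9  q10 
   q9    q11  q12 
   q10   q13  q14 
 * q11    q7   q8 
 * q12    q9  q10 
 * q13   q11  q12 
 * q14   q13  q14 
(> = start, * = accepting)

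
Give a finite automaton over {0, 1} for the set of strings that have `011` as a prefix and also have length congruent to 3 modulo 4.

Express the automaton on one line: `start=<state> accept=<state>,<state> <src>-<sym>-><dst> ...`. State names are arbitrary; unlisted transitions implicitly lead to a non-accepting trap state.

Handle the two conditions separately and then intersect. One (5 states) tracks whether the input so far still matches the prefix `011`; the other (4 states) tracks the input length modulo 4. Each combined state is a pair, one component from each; accept when both components accept.
An 11-state machine:
          0    1  
>  S0     S1   S2 
   S1     S3   S4 
   S2     S3   S3 
   S3     S5   S5 
   S4     S5   S6 
   S5     S7   S7 
 * S6     S8   S8 
   S7     S2   S2 
   S8     S9   S9 
   S9    S10  S10 
   S10    S6   S6 
(> = start, * = accepting)

start=S0 accept=S6 S0-0->S1 S0-1->S2 S1-0->S3 S1-1->S4 S2-0->S3 S2-1->S3 S3-0->S5 S3-1->S5 S4-0->S5 S4-1->S6 S5-0->S7 S5-1->S7 S6-0->S8 S6-1->S8 S7-0->S2 S7-1->S2 S8-0->S9 S8-1->S9 S9-0->S10 S9-1->S10 S10-0->S6 S10-1->S6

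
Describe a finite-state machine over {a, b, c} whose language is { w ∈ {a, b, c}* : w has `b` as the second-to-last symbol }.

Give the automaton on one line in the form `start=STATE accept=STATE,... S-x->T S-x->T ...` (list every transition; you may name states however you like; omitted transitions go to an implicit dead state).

A DFA must remember the last 2 symbols (since which symbol is second-to-last isn't known until the input ends). Use one state per possible window of the last ≤2 symbols; accept from those whose window starts with `b`.
13 states suffice.
          a    b    c  
>  q0     q1   q2   q3 
   q1     q4   q5   q6 
   q2     q7   q8   q9 
   q3    q10  q11  q12 
   q4     q4   q5   q6 
   q5     q7   q8   q9 
   q6    q10  q11  q12 
 * q7     q4   q5   q6 
 * q8     q7   q8   q9 
 * q9    q10  q11  q12 
   q10    q4   q5   q6 
   q11    q7   q8   q9 
   q12   q10  q11  q12 
(> = start, * = accepting)

start=q0 accept=q7,q8,q9 q0-a->q1 q0-b->q2 q0-c->q3 q1-a->q4 q1-b->q5 q1-c->q6 q2-a->q7 q2-b->q8 q2-c->q9 q3-a->q10 q3-b->q11 q3-c->q12 q4-a->q4 q4-b->q5 q4-c->q6 q5-a->q7 q5-b->q8 q5-c->q9 q6-a->q10 q6-b->q11 q6-c->q12 q7-a->q4 q7-b->q5 q7-c->q6 q8-a->q7 q8-b->q8 q8-c->q9 q9-a->q10 q9-b->q11 q9-c->q12 q10-a->q4 q10-b->q5 q10-c->q6 q11-a->q7 q11-b->q8 q11-c->q9 q12-a->q10 q12-b->q11 q12-c->q12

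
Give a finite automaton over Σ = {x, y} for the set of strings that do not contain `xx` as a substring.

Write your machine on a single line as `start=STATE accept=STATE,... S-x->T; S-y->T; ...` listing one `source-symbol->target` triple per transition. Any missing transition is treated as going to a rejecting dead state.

start=A; accept=A,B; A-x->B; A-y->A; B-x->C; B-y->A; C-x->C; C-y->C

This is the complement of 'contains `xx`'. Use the same substring-matching states — A through C holding how much of `xx` has just been matched — but flip the accepting set: everything except the trap C accepts.
       x  y 
>* A   B  A 
 * B   C  A 
   C   C  C 
(> = start, * = accepting)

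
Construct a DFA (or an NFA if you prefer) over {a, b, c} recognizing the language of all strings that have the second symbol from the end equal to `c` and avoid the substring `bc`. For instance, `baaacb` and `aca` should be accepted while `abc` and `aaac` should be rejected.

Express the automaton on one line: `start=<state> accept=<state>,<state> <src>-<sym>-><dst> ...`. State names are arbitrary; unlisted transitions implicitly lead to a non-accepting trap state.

Handle the two conditions separately and then intersect. One (13 states) tracks the last 2 symbols read; the other (3 states) tracks partial matches of the forbidden pattern `bc`. Each combined state is a pair, one component from each; accept when both components accept. Equivalent product states are then merged.
A 7-state machine:
        a   b   c  
>  S0   S0  S1  S2 
   S1   S0  S1  S3 
   S2   S4  S5  S6 
   S3   S3  S3  S3 
 * S4   S0  S1  S2 
 * S5   S0  S1  S3 
 * S6   S4  S5  S6 
(> = start, * = accepting)

start=S0 accept=S4,S5,S6 S0-a->S0 S0-b->S1 S0-c->S2 S1-a->S0 S1-b->S1 S1-c->S3 S2-a->S4 S2-b->S5 S2-c->S6 S3-a->S3 S3-b->S3 S3-c->S3 S4-a->S0 S4-b->S1 S4-c->S2 S5-a->S0 S5-b->S1 S5-c->S3 S6-a->S4 S6-b->S5 S6-c->S6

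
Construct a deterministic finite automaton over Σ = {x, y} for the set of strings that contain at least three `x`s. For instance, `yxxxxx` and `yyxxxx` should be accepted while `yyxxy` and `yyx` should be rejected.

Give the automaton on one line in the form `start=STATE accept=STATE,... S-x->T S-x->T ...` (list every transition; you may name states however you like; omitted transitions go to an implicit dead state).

start=A accept=D,E A-x->B A-y->A B-x->C B-y->B C-x->D C-y->C D-x->E D-y->D E-x->E E-y->E

Only the number of `x`s matters, and only up to 4. Make a chain A → B → C → D → E advanced by each `x` (with E absorbing); every other symbol self-loops. The accepting set is {D, E}.
A 5-state machine:
       x  y 
>  A   B  A 
   B   C  B 
   C   D  C 
 * D   E  D 
 * E   E  E 
(> = start, * = accepting)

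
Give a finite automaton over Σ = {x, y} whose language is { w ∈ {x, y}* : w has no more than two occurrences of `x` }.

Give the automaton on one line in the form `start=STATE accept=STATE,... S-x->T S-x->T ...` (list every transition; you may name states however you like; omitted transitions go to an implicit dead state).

Only the number of `x`s matters, and only up to 3. Make a chain q0 → q1 → q2 → q3 advanced by each `x` (with q3 absorbing); every other symbol self-loops. The accepting set is {q0, q1, q2}.
With 4 states:
        x   y  
>* q0   q1  q0 
 * q1   q2  q1 
 * q2   q3  q2 
   q3   q3  q3 
(> = start, * = accepting)

start=q0 accept=q0,q1,q2 q0-x->q1 q0-y->q0 q1-x->q2 q1-y->q1 q2-x->q3 q2-y->q2 q3-x->q3 q3-y->q3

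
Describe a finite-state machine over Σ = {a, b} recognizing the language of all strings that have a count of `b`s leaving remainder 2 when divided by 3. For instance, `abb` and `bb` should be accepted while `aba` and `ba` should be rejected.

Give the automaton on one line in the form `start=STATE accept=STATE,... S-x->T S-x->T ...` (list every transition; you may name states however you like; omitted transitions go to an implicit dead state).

Keep the running count of `b`s modulo 3: each `b` advances along the cycle S0 → S1 → S2 → S0 while other symbols loop. Accept at S2.
With 3 states:
        a   b  
>  S0   S0  S1 
   S1   S1  S2 
 * S2   S2  S0 
(> = start, * = accepting)

start=S0 accept=S2 S0-a->S0 S0-b->S1 S1-a->S1 S1-b->S2 S2-a->S2 S2-b->S0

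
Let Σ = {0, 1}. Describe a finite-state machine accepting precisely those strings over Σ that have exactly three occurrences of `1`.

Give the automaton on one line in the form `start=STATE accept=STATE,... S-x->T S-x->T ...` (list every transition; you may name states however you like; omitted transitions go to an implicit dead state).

start=A accept=D A-0->A A-1->B B-0->B B-1->C C-0->C C-1->D D-0->D D-1->E E-0->E E-1->E

Only the number of `1`s matters, and only up to 4. Make a chain A → B → C → D → E advanced by each `1` (with E absorbing); every other symbol self-loops. The accepting set is {D}.
5 states suffice.
       0  1 
>  A   A  B 
   B   B  C 
   C   C  D 
 * D   D  E 
   E   E  E 
(> = start, * = accepting)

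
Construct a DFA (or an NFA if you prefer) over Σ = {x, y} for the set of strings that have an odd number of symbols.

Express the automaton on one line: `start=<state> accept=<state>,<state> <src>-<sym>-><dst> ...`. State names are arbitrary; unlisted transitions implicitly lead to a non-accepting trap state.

start=s0 accept=s1 s0-x->s1 s0-y->s1 s1-x->s0 s1-y->s0

Only the length mod 2 matters, so use a 2-cycle: from any state, every input symbol moves to the next state, wrapping s1 back to s0. Mark s1 accepting.
With 2 states:
        x   y  
>  s0   s1  s1 
 * s1   s0  s0 
(> = start, * = accepting)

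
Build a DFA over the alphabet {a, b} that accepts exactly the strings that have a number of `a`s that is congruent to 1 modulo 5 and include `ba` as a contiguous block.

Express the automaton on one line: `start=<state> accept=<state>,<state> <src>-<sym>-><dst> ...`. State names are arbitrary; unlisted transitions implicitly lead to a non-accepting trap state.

start=q0 accept=q5 q0-a->q1 q0-b->q2 q1-a->q3 q1-b->q4 q2-a->q5 q2-b->q2 q3-a->q6 q3-b->q7 q4-a->q8 q4-b->q4 q5-a->q8 q5-b->q5 q6-a->q9 q6-b->q10 q7-a->q11 q7-b->q7 q8-a->q11 q8-b->q8 q9-a->q0 q9-b->q12 q10-a->q13 q10-b->q10 q11-a->q13 q11-b->q11 q12-a->q14 q12-b->q12 q13-a->q14 q13-b->q13 q14-a->q5 q14-b->q14

Build one automaton per condition and run them in lockstep. The first has 5 states tracking the count of `a`s modulo 5; the second has 3 states tracking whether and how much of `ba` has been seen. A product state is a pair (one from each), accepting exactly when both do.
          a    b  
>  q0     q1   q2 
   q1     q3   q4 
   q2     q5   q2 
   q3     q6   q7 
   q4     q8   q4 
 * q5     q8   q5 
   q6     q9  q10 
   q7    q11   q7 
   q8    q11   q8 
   q9     q0  q12 
   q10   q13  q10 
   q11   q13  q11 
   q12   q14  q12 
   q13   q14  q13 
   q14    q5  q14 
(> = start, * = accepting)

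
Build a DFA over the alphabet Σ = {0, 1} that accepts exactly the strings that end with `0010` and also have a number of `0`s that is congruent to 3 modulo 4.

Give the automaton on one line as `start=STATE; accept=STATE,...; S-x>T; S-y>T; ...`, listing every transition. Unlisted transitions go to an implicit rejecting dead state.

start=A; accept=H; A-0>B; A-1>A; B-0>C; B-1>D; C-0>E; C-1>F; D-0>G; D-1>D; E-0>A; E-1>E; F-0>H; F-1>G; G-0>E; G-1>G; H-0>A; H-1>E

Build one automaton per condition and run them in lockstep. One (5 states) tracks how much of the suffix `0010` has currently been matched; the other (4 states) tracks the count of `0`s modulo 4. Each combined state is a pair, one component from each; accept when both components accept. Minimizing collapses redundant product states.
With 8 states:
       0  1 
>  A   B  A 
   B   C  D 
   C   E  F 
   D   G  D 
   E   A  E 
   F   H  G 
   G   E  G 
 * H   A  E 
(> = start, * = accepting)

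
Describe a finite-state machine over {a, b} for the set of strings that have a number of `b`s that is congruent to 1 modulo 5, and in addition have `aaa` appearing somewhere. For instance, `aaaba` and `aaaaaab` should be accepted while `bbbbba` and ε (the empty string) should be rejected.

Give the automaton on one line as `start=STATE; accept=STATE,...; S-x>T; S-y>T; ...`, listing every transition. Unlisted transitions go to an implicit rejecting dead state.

Handle the two conditions separately and then intersect. One (5 states) tracks the count of `b`s modulo 5; the other (4 states) tracks whether and how much of `aaa` has been seen. Each combined state is a pair, one component from each; accept when both components accept.
A 20-state machine:
          a    b  
>  S0     S1   S2 
   S1     S3   S2 
   S2     S4   S5 
   S3     S6   S2 
   S4     S7   S5 
   S5     S8   S9 
   S6     S6  S10 
   S7    S10   S5 
   S8    S11   S9 
   S9    S12  S13 
 * S10   S10  S14 
   S11   S14   S9 
   S12   S15  S13 
   S13   S16   S0 
   S14   S14  S17 
   S15   S17  S13 
   S16   S18   S0 
   S17   S17  S19 
   S18   S19   S0 
   S19   S19   S6 
(> = start, * = accepting)

start=S0; accept=S10; S0-a>S1; S0-b>S2; S1-a>S3; S1-b>S2; S2-a>S4; S2-b>S5; S3-a>S6; S3-b>S2; S4-a>S7; S4-b>S5; S5-a>S8; S5-b>S9; S6-a>S6; S6-b>S10; S7-a>S10; S7-b>S5; S8-a>S11; S8-b>S9; S9-a>S12; S9-b>S13; S10-a>S10; S10-b>S14; S11-a>S14; S11-b>S9; S12-a>S15; S12-b>S13; S13-a>S16; S13-b>S0; S14-a>S14; S14-b>S17; S15-a>S17; S15-b>S13; S16-a>S18; S16-b>S0; S17-a>S17; S17-b>S19; S18-a>S19; S18-b>S0; S19-a>S19; S19-b>S6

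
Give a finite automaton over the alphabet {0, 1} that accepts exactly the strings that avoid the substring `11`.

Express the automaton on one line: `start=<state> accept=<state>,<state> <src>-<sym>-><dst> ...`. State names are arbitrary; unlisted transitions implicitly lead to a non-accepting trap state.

This is the complement of 'contains `11`'. Use the same substring-matching states — A through C holding how much of `11` has just been matched — but flip the accepting set: everything except the trap C accepts.
       0  1 
>* A   A  B 
 * B   A  C 
   C   C  C 
(> = start, * = accepting)

start=A accept=A,B A-0->A A-1->B B-0->A B-1->C C-0->C C-1->C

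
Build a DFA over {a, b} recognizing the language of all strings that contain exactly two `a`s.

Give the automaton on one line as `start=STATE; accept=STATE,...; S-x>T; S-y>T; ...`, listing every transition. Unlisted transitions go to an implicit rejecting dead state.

Count `a`s, saturating at 3: states q0 through q2 mean 0 through 2 `a`s seen; q3 means more than 2. Each `a` increments (capped at q3); other symbols loop. Accept from {q2}.
4 states suffice.
        a   b  
>  q0   q1  q0 
   q1   q2  q1 
 * q2   q3  q2 
   q3   q3  q3 
(> = start, * = accepting)

start=q0; accept=q2; q0-a>q1; q0-b>q0; q1-a>q2; q1-b>q1; q2-a>q3; q2-b>q2; q3-a>q3; q3-b>q3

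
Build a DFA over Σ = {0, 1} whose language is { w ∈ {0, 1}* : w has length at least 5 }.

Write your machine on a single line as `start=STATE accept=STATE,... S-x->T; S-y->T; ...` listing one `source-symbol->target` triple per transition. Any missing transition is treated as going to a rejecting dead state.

start=s0; accept=s5,s6; s0-0->s1; s0-1->s1; s1-0->s2; s1-1->s2; s2-0->s3; s2-1->s3; s3-0->s4; s3-1->s4; s4-0->s5; s4-1->s5; s5-0->s6; s5-1->s6; s6-0->s6; s6-1->s6

We only need to distinguish lengths 0, 1, …, 5, and '>5'. Chain s0 → s1 → s2 → s3 → s4 → s5 → s6 on every symbol, with s6 looping. Accepting states: {s5, s6}.
A 7-state machine:
        0   1  
>  s0   s1  s1 
   s1   s2  s2 
   s2   s3  s3 
   s3   s4  s4 
   s4   s5  s5 
 * s5   s6  s6 
 * s6   s6  s6 
(> = start, * = accepting)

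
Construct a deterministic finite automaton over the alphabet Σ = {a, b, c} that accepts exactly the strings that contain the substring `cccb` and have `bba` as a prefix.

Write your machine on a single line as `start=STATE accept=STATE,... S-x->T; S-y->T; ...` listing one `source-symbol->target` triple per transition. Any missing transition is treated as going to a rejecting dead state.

start=q0; accept=q8; q0-a->q1; q0-b->q2; q0-c->q1; q1-a->q1; q1-b->q1; q1-c->q1; q2-a->q1; q2-b->q3; q2-c->q1; q3-a->q4; q3-b->q1; q3-c->q1; q4-a->q4; q4-b->q4; q4-c->q5; q5-a->q4; q5-b->q4; q5-c->q6; q6-a->q4; q6-b->q4; q6-c->q7; q7-a->q4; q7-b->q8; q7-c->q7; q8-a->q8; q8-b->q8; q8-c->q8

Run two small machines in parallel and take their product. One (5 states) tracks whether and how much of `cccb` has been seen; the other (5 states) tracks whether the input so far still matches the prefix `bba`. Each combined state is a pair, one component from each; accept when both components accept. Equivalent product states are then merged.
9 states suffice.
        a   b   c  
>  q0   q1  q2  q1 
   q1   q1  q1  q1 
   q2   q1  q3  q1 
   q3   q4  q1  q1 
   q4   q4  q4  q5 
   q5   q4  q4  q6 
   q6   q4  q4  q7 
   q7   q4  q8  q7 
 * q8   q8  q8  q8 
(> = start, * = accepting)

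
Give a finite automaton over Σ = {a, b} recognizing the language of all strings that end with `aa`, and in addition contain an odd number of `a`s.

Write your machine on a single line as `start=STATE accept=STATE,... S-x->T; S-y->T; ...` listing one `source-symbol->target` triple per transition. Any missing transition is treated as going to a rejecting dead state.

start=s0; accept=s3; s0-a->s1; s0-b->s0; s1-a->s2; s1-b->s1; s2-a->s3; s2-b->s0; s3-a->s2; s3-b->s1

Build one automaton per condition and run them in lockstep. The first has 3 states tracking how much of the suffix `aa` has currently been matched; the second has 2 states tracking the count of `a`s modulo 2. A product state is a pair (one from each), accepting exactly when both do. Minimizing collapses redundant product states.
A 4-state machine:
        a   b  
>  s0   s1  s0 
   s1   s2  s1 
   s2   s3  s0 
 * s3   s2  s1 
(> = start, * = accepting)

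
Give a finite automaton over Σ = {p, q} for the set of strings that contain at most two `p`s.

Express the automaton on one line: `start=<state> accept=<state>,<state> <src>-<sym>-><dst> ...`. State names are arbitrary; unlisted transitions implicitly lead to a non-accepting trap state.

Only the number of `p`s matters, and only up to 3. Make a chain A → B → C → D advanced by each `p` (with D absorbing); every other symbol self-loops. The accepting set is {A, B, C}.
With 4 states:
       p  q 
>* A   B  A 
 * B   C  B 
 * C   D  C 
   D   D  D 
(> = start, * = accepting)

start=A accept=A,B,C A-p->B A-q->A B-p->C B-q->B C-p->D C-q->C D-p->D D-q->D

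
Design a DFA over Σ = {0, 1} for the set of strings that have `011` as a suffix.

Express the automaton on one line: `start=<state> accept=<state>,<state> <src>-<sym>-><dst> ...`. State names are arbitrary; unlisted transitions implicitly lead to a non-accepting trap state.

start=s0 accept=s3 s0-0->s1 s0-1->s0 s1-0->s1 s1-1->s2 s2-0->s1 s2-1->s3 s3-0->s1 s3-1->s0

Remember how much of `011` the current input suffix matches. State s0 means no match yet; s1 means the last symbol is `0`; s2 means the last 2 symbols are `01`; s3 means the last 3 symbols are `011`. Only s3 accepts. On a mismatch, fall back to the longest proper suffix that is still a prefix of `011`.
4 states suffice.
        0   1  
>  s0   s1  s0 
   s1   s1  s2 
   s2   s1  s3 
 * s3   s1  s0 
(> = start, * = accepting)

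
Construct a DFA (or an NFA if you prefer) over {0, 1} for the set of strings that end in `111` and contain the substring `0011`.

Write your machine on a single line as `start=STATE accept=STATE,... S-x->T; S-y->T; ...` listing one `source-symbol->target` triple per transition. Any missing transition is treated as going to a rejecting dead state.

start=q0; accept=q9; q0-0->q1; q0-1->q2; q1-0->q3; q1-1->q2; q2-0->q1; q2-1->q4; q3-0->q3; q3-1->q5; q4-0->q1; q4-1->q6; q5-0->q1; q5-1->q7; q6-0->q1; q6-1->q6; q7-0->q8; q7-1->q9; q8-0->q8; q8-1->q10; q9-0->q8; q9-1->q9; q10-0->q8; q10-1->q7

Build one automaton per condition and run them in lockstep. The first has 4 states tracking how much of the suffix `111` has currently been matched; the second has 5 states tracking whether and how much of `0011` has been seen. A product state is a pair (one from each), accepting exactly when both do.
11 states suffice.
          0    1  
>  q0     q1   q2 
   q1     q3   q2 
   q2     q1   q4 
   q3     q3   q5 
   q4     q1   q6 
   q5     q1   q7 
   q6     q1   q6 
   q7     q8   q9 
   q8     q8  q10 
 * q9     q8   q9 
   q10    q8   q7 
(> = start, * = accepting)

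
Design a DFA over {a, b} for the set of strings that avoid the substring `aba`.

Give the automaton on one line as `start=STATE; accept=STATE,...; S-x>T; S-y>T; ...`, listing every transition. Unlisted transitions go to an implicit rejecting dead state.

This is the complement of 'contains `aba`'. Use the same substring-matching states — q0 through q3 holding how much of `aba` has just been matched — but flip the accepting set: everything except the trap q3 accepts.
A 4-state machine:
        a   b  
>* q0   q1  q0 
 * q1   q1  q2 
 * q2   q3  q0 
   q3   q3  q3 
(> = start, * = accepting)

start=q0; accept=q0,q1,q2; q0-a>q1; q0-b>q0; q1-a>q1; q1-b>q2; q2-a>q3; q2-b>q0; q3-a>q3; q3-b>q3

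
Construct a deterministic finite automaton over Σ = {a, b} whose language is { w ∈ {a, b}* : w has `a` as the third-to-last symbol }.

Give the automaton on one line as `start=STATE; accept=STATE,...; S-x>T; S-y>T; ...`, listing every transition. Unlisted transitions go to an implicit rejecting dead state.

Because acceptance depends on a position counted from the end, the machine has to buffer the most recent 3 symbols. Make each state the string of the last up-to-3 symbols read; on input `x` shift the window left and append `x`. Accept when the buffered window has length 3 and begins with `a`.
15 states suffice.
          a    b  
>  q0     q1   q2 
   q1     q3   q4 
   q2     q5   q6 
   q3     q7   q8 
   q4     q9  q10 
   q5    q11  q12 
   q6    q13  q14 
 * q7     q7   q8 
 * q8     q9  q10 
 * q9    q11  q12 
 * q10   q13  q14 
   q11    q7   q8 
   q12    q9  q10 
   q13   q11  q12 
   q14   q13  q14 
(> = start, * = accepting)

start=q0; accept=q7,q8,q9,q10; q0-a>q1; q0-b>q2; q1-a>q3; q1-b>q4; q2-a>q5; q2-b>q6; q3-a>q7; q3-b>q8; q4-a>q9; q4-b>q10; q5-a>q11; q5-b>q12; q6-a>q13; q6-b>q14; q7-a>q7; q7-b>q8; q8-a>q9; q8-b>q10; q9-a>q11; q9-b>q12; q10-a>q13; q10-b>q14; q11-a>q7; q11-b>q8; q12-a>q9; q12-b>q10; q13-a>q11; q13-b>q12; q14-a>q13; q14-b>q14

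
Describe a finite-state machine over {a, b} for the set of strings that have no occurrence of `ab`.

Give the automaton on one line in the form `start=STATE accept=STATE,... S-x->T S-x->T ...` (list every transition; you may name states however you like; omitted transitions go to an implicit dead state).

start=s0 accept=s0,s1 s0-a->s1 s0-b->s0 s1-a->s1 s1-b->s2 s2-a->s2 s2-b->s2

Track partial matches of the forbidden pattern `ab`. State s2 is a dead state reached once `ab` has occurred; every other state accepts. s0 means no part of `ab` is currently matched.
With 3 states:
        a   b  
>* s0   s1  s0 
 * s1   s1  s2 
   s2   s2  s2 
(> = start, * = accepting)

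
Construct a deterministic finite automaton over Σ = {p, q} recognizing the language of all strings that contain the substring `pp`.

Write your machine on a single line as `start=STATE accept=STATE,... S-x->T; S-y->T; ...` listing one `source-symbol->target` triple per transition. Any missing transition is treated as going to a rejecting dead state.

start=A; accept=C; A-p->B; A-q->A; B-p->C; B-q->A; C-p->C; C-q->C

Track how much of `pp` has been matched so far: state A is no progress, C is the absorbing accept state reached once `pp` has occurred. Intermediate states record partial matches; on a mismatch, fall back to the longest reusable overlap.
       p  q 
>  A   B  A 
   B   C  A 
 * C   C  C 
(> = start, * = accepting)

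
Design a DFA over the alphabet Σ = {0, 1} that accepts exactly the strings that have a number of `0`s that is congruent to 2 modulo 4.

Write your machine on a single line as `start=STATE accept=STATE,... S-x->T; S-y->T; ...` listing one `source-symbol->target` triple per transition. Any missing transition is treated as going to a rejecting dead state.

The only thing that matters is how many `0`s have appeared, reduced mod 4. Use one state per residue: q0 for 0, …, q3 for 3. Reading `0` moves to the next residue; anything else stays put. q2 is accepting.
With 4 states:
        0   1  
>  q0   q1  q0 
   q1   q2  q1 
 * q2   q3  q2 
   q3   q0  q3 
(> = start, * = accepting)

start=q0; accept=q2; q0-0->q1; q0-1->q0; q1-0->q2; q1-1->q1; q2-0->q3; q2-1->q2; q3-0->q0; q3-1->q3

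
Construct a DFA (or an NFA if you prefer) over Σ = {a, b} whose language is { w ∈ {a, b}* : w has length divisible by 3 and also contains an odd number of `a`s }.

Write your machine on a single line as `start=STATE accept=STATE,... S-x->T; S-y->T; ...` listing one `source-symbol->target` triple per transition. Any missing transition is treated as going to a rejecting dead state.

start=q0; accept=q5; q0-a->q1; q0-b->q2; q1-a->q3; q1-b->q4; q2-a->q4; q2-b->q3; q3-a->q5; q3-b->q0; q4-a->q0; q4-b->q5; q5-a->q2; q5-b->q1

Run two small machines in parallel and take their product. One (3 states) tracks the input length modulo 3; the other (2 states) tracks the count of `a`s modulo 2. Each combined state is a pair, one component from each; accept when both components accept.
A 6-state machine:
        a   b  
>  q0   q1  q2 
   q1   q3  q4 
   q2   q4  q3 
   q3   q5  q0 
   q4   q0  q5 
 * q5   q2  q1 
(> = start, * = accepting)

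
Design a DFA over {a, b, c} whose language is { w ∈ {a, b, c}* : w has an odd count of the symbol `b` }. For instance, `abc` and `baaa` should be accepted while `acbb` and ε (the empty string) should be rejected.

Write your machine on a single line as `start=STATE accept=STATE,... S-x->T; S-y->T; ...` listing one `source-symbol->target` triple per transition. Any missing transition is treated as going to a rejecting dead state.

The only thing that matters is how many `b`s have appeared, reduced mod 2. Use one state per residue: q0 for 0, …, q1 for 1. Reading `b` moves to the next residue; anything else stays put. q1 is accepting.
With 2 states:
        a   b   c  
>  q0   q0  q1  q0 
 * q1   q1  q0  q1 
(> = start, * = accepting)

start=q0; accept=q1; q0-a->q0; q0-b->q1; q0-c->q0; q1-a->q1; q1-b->q0; q1-c->q1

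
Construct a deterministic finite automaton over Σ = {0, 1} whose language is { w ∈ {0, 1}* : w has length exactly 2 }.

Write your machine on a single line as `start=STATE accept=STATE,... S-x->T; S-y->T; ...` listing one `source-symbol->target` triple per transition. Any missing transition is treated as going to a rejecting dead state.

start=q0; accept=q2; q0-0->q1; q0-1->q1; q1-0->q2; q1-1->q2; q2-0->q3; q2-1->q3; q3-0->q3; q3-1->q3

We only need to distinguish lengths 0, 1, …, 2, and '>2'. Chain q0 → q1 → q2 → q3 on every symbol, with q3 looping. Accepting states: {q2}.
With 4 states:
        0   1  
>  q0   q1  q1 
   q1   q2  q2 
 * q2   q3  q3 
   q3   q3  q3 
(> = start, * = accepting)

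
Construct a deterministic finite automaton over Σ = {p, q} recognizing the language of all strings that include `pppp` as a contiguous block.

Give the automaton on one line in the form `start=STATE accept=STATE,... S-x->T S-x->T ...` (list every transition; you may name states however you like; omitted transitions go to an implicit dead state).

start=A accept=E A-p->B A-q->A B-p->C B-q->A C-p->D C-q->A D-p->E D-q->A E-p->E E-q->E

States A..D record the length of the longest prefix of `pppp` that matches the current input suffix. Reaching E means `pppp` has been seen, and we stay there forever. Accept from E.
       p  q 
>  A   B  A 
   B   C  A 
   C   D  A 
   D   E  A 
 * E   E  E 
(> = start, * = accepting)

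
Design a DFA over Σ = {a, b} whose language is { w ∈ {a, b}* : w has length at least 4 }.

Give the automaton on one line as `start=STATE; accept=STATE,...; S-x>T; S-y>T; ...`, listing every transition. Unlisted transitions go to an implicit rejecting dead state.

start=q0; accept=q4,q5; q0-a>q1; q0-b>q1; q1-a>q2; q1-b>q2; q2-a>q3; q2-b>q3; q3-a>q4; q3-b>q4; q4-a>q5; q4-b>q5; q5-a>q5; q5-b>q5

We only need to distinguish lengths 0, 1, …, 4, and '>4'. Chain q0 → q1 → q2 → q3 → q4 → q5 on every symbol, with q5 looping. Accepting states: {q4, q5}.
        a   b  
>  q0   q1  q1 
   q1   q2  q2 
   q2   q3  q3 
   q3   q4  q4 
 * q4   q5  q5 
 * q5   q5  q5 
(> = start, * = accepting)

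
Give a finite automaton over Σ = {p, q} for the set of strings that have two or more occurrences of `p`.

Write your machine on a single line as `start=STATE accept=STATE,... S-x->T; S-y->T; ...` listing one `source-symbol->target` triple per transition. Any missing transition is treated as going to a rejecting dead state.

Only the number of `p`s matters, and only up to 3. Make a chain A → B → C → D advanced by each `p` (with D absorbing); every other symbol self-loops. The accepting set is {C, D}.
With 4 states:
       p  q 
>  A   B  A 
   B   C  B 
 * C   D  C 
 * D   D  D 
(> = start, * = accepting)

start=A; accept=C,D; A-p->B; A-q->A; B-p->C; B-q->B; C-p->D; C-q->C; D-p->D; D-q->D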